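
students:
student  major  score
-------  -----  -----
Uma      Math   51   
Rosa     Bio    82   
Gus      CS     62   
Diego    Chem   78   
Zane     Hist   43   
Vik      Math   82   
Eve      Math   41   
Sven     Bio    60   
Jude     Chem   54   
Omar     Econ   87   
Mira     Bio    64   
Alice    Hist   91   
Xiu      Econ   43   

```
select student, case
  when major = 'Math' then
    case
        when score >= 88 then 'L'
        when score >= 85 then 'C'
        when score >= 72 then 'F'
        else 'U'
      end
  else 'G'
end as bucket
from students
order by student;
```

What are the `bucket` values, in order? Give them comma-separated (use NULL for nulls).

student=Alice: major='Hist' → outer ELSE → G
student=Diego: major='Chem' → outer ELSE → G
student=Eve: major='Math' → inner[ELSE] → U
student=Gus: major='CS' → outer ELSE → G
student=Jude: major='Chem' → outer ELSE → G
student=Mira: major='Bio' → outer ELSE → G
student=Omar: major='Econ' → outer ELSE → G
student=Rosa: major='Bio' → outer ELSE → G
student=Sven: major='Bio' → outer ELSE → G
student=Uma: major='Math' → inner[ELSE] → U
student=Vik: major='Math' → inner[score >= 72] → F
student=Xiu: major='Econ' → outer ELSE → G
student=Zane: major='Hist' → outer ELSE → G

G, G, U, G, G, G, G, G, G, U, F, G, G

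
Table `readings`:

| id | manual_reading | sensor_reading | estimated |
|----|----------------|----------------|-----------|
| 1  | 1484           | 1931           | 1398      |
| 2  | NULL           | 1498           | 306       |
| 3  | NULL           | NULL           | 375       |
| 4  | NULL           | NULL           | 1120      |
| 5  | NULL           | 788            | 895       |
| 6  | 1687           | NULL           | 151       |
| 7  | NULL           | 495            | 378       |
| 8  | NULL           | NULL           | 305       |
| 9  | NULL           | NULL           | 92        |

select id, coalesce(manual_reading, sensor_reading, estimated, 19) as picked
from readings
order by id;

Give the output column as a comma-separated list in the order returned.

1484, 1498, 375, 1120, 788, 1687, 495, 305, 92

id=1: manual_reading=1484 → 1484
id=2: manual_reading=NULL, sensor_reading=1498 → 1498
id=3: manual_reading=NULL, sensor_reading=NULL, estimated=375 → 375
id=4: manual_reading=NULL, sensor_reading=NULL, estimated=1120 → 1120
id=5: manual_reading=NULL, sensor_reading=788 → 788
id=6: manual_reading=1687 → 1687
id=7: manual_reading=NULL, sensor_reading=495 → 495
id=8: manual_reading=NULL, sensor_reading=NULL, estimated=305 → 305
id=9: manual_reading=NULL, sensor_reading=NULL, estimated=92 → 92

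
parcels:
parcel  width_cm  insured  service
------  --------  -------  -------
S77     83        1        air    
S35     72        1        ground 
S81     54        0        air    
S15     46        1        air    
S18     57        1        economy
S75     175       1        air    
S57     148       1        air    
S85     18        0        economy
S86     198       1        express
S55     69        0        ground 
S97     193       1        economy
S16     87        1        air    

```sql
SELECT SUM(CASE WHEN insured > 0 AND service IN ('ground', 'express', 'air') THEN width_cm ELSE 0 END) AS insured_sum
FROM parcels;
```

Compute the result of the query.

809

parcel=S77: ✓ → 83
parcel=S35: ✓ → 72
parcel=S81: ✗
parcel=S15: ✓ → 46
parcel=S18: ✗
parcel=S75: ✓ → 175
parcel=S57: ✓ → 148
parcel=S85: ✗
parcel=S86: ✓ → 198
parcel=S55: ✗
parcel=S97: ✗
parcel=S16: ✓ → 87
insured_sum = 83 + 72 + 46 + 175 + 148 + 198 + 87 = 809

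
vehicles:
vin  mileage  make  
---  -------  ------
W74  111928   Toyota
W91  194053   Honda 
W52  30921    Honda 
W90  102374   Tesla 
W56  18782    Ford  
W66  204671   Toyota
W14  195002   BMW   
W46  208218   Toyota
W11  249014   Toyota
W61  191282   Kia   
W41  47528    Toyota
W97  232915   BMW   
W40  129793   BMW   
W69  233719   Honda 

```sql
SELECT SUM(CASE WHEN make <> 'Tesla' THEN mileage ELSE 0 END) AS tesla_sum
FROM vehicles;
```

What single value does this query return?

vin=W74: ✓ → 111928
vin=W91: ✓ → 194053
vin=W52: ✓ → 30921
vin=W90: ✗
vin=W56: ✓ → 18782
vin=W66: ✓ → 204671
vin=W14: ✓ → 195002
vin=W46: ✓ → 208218
vin=W11: ✓ → 249014
vin=W61: ✓ → 191282
vin=W41: ✓ → 47528
vin=W97: ✓ → 232915
vin=W40: ✓ → 129793
vin=W69: ✓ → 233719
tesla_sum = 111928 + 194053 + 30921 + 18782 + 204671 + 195002 + 208218 + 249014 + 191282 + 47528 + 232915 + 129793 + 233719 = 2047826

2047826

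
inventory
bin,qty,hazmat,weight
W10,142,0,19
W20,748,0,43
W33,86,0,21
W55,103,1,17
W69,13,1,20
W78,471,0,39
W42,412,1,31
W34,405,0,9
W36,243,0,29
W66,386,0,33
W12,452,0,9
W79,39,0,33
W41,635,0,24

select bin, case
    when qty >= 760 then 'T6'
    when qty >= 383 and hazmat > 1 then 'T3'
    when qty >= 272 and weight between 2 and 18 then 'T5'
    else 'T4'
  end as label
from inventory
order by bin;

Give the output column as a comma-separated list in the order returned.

T4, T5, T4, T4, T5, T4, T4, T4, T4, T4, T4, T4, T4

bin=W10: ELSE → T4
bin=W12: qty >= 272 and weight between 2 and 18 → T5
bin=W20: ELSE → T4
bin=W33: ELSE → T4
bin=W34: qty >= 272 and weight between 2 and 18 → T5
bin=W36: ELSE → T4
bin=W41: ELSE → T4
bin=W42: ELSE → T4
bin=W55: ELSE → T4
bin=W66: ELSE → T4
bin=W69: ELSE → T4
bin=W78: ELSE → T4
bin=W79: ELSE → T4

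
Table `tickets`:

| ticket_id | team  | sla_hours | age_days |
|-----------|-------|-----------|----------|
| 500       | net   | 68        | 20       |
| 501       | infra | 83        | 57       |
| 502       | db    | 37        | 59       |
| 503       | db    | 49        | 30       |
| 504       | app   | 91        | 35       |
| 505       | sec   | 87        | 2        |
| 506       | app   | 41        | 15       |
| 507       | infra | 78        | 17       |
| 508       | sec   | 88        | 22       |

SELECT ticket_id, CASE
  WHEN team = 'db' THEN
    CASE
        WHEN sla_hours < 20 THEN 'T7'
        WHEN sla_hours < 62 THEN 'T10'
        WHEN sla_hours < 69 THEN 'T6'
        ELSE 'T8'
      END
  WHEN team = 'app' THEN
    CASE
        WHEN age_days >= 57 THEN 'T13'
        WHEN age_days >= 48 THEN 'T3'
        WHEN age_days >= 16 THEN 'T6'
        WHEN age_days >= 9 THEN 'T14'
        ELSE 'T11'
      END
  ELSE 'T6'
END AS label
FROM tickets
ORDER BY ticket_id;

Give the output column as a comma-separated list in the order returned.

T6, T6, T10, T10, T6, T6, T14, T6, T6

ticket_id=500: team='net' → outer ELSE → T6
ticket_id=501: team='infra' → outer ELSE → T6
ticket_id=502: team='db' → inner[sla_hours < 62] → T10
ticket_id=503: team='db' → inner[sla_hours < 62] → T10
ticket_id=504: team='app' → inner[age_days >= 16] → T6
ticket_id=505: team='sec' → outer ELSE → T6
ticket_id=506: team='app' → inner[age_days >= 9] → T14
ticket_id=507: team='infra' → outer ELSE → T6
ticket_id=508: team='sec' → outer ELSE → T6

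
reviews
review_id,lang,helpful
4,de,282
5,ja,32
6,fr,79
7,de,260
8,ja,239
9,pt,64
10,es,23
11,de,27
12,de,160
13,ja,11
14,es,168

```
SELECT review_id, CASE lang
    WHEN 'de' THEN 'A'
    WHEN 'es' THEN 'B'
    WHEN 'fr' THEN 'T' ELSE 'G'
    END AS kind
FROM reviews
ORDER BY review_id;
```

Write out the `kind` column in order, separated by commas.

A, G, T, A, G, G, B, A, A, G, B

review_id=4: lang='de' → A
review_id=5: ELSE → G
review_id=6: lang='fr' → T
review_id=7: lang='de' → A
review_id=8: ELSE → G
review_id=9: ELSE → G
review_id=10: lang='es' → B
review_id=11: lang='de' → A
review_id=12: lang='de' → A
review_id=13: ELSE → G
review_id=14: lang='es' → B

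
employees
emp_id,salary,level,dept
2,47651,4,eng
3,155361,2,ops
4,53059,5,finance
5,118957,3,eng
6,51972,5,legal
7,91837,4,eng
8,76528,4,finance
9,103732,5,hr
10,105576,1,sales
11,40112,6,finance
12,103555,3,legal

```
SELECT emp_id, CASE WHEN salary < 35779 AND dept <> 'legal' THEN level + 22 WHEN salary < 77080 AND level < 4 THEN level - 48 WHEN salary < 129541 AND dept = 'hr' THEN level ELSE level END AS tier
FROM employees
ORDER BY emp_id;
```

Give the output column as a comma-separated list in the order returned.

emp_id=2: ELSE → 4
emp_id=3: ELSE → 2
emp_id=4: ELSE → 5
emp_id=5: ELSE → 3
emp_id=6: ELSE → 5
emp_id=7: ELSE → 4
emp_id=8: ELSE → 4
emp_id=9: salary < 129541 AND dept = 'hr' → 5
emp_id=10: ELSE → 1
emp_id=11: ELSE → 6
emp_id=12: ELSE → 3

4, 2, 5, 3, 5, 4, 4, 5, 1, 6, 3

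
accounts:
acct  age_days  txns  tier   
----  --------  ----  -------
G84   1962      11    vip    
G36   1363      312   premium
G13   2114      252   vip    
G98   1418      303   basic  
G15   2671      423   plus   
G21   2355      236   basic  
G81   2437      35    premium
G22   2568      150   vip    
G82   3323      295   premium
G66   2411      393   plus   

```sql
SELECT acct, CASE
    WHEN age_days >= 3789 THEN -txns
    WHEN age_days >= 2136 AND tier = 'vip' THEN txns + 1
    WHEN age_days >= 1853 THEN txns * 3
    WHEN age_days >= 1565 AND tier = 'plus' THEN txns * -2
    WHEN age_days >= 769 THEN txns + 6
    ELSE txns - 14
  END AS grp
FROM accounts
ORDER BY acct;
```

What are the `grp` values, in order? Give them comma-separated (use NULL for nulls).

acct=G13: age_days >= 1853 → 756
acct=G15: age_days >= 1853 → 1269
acct=G21: age_days >= 1853 → 708
acct=G22: age_days >= 2136 AND tier = 'vip' → 151
acct=G36: age_days >= 769 → 318
acct=G66: age_days >= 1853 → 1179
acct=G81: age_days >= 1853 → 105
acct=G82: age_days >= 1853 → 885
acct=G84: age_days >= 1853 → 33
acct=G98: age_days >= 769 → 309

756, 1269, 708, 151, 318, 1179, 105, 885, 33, 309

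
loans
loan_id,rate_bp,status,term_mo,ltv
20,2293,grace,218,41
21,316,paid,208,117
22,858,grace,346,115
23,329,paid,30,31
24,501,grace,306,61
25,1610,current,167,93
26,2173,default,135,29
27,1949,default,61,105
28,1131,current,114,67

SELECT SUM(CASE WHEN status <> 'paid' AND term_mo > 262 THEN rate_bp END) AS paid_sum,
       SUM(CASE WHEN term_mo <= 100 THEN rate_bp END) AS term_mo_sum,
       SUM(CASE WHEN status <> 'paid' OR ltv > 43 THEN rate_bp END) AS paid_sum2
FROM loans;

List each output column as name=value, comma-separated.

[paid_sum: status <> 'paid' AND term_mo > 262]
loan_id=20: ✗
loan_id=21: ✗
loan_id=22: ✓ → 858
loan_id=23: ✗
loan_id=24: ✓ → 501
loan_id=25: ✗
loan_id=26: ✗
loan_id=27: ✗
loan_id=28: ✗
paid_sum = 858 + 501 = 1359
—
[term_mo_sum: term_mo <= 100]
loan_id=20: ✗
loan_id=21: ✗
loan_id=22: ✗
loan_id=23: ✓ → 329
loan_id=24: ✗
loan_id=25: ✗
loan_id=26: ✗
loan_id=27: ✓ → 1949
loan_id=28: ✗
term_mo_sum = 329 + 1949 = 2278
—
[paid_sum2: status <> 'paid' OR ltv > 43]
loan_id=20: ✓ → 2293
loan_id=21: ✓ → 316
loan_id=22: ✓ → 858
loan_id=23: ✗
loan_id=24: ✓ → 501
loan_id=25: ✓ → 1610
loan_id=26: ✓ → 2173
loan_id=27: ✓ → 1949
loan_id=28: ✓ → 1131
paid_sum2 = 2293 + 316 + 858 + 501 + 1610 + 2173 + 1949 + 1131 = 10831

paid_sum=1359, term_mo_sum=2278, paid_sum2=10831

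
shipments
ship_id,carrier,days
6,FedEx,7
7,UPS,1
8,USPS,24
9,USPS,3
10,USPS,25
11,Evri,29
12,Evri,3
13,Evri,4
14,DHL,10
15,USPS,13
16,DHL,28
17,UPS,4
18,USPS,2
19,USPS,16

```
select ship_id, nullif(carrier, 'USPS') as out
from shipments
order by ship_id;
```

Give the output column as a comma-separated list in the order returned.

ship_id=6: carrier=FedEx vs USPS: differ → FedEx
ship_id=7: carrier=UPS vs USPS: differ → UPS
ship_id=8: carrier=USPS vs USPS: equal → NULL
ship_id=9: carrier=USPS vs USPS: equal → NULL
ship_id=10: carrier=USPS vs USPS: equal → NULL
ship_id=11: carrier=Evri vs USPS: differ → Evri
ship_id=12: carrier=Evri vs USPS: differ → Evri
ship_id=13: carrier=Evri vs USPS: differ → Evri
ship_id=14: carrier=DHL vs USPS: differ → DHL
ship_id=15: carrier=USPS vs USPS: equal → NULL
ship_id=16: carrier=DHL vs USPS: differ → DHL
ship_id=17: carrier=UPS vs USPS: differ → UPS
ship_id=18: carrier=USPS vs USPS: equal → NULL
ship_id=19: carrier=USPS vs USPS: equal → NULL

FedEx, UPS, NULL, NULL, NULL, Evri, Evri, Evri, DHL, NULL, DHL, UPS, NULL, NULL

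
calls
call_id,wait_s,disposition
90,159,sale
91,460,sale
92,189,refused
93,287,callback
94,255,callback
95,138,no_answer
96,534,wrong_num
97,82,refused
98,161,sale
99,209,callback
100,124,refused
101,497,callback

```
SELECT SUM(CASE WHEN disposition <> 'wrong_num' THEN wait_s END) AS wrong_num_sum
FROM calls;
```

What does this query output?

call_id=90: ✓ → 159
call_id=91: ✓ → 460
call_id=92: ✓ → 189
call_id=93: ✓ → 287
call_id=94: ✓ → 255
call_id=95: ✓ → 138
call_id=96: ✗
call_id=97: ✓ → 82
call_id=98: ✓ → 161
call_id=99: ✓ → 209
call_id=100: ✓ → 124
call_id=101: ✓ → 497
wrong_num_sum = 159 + 460 + 189 + 287 + 255 + 138 + 82 + 161 + 209 + 124 + 497 = 2561

2561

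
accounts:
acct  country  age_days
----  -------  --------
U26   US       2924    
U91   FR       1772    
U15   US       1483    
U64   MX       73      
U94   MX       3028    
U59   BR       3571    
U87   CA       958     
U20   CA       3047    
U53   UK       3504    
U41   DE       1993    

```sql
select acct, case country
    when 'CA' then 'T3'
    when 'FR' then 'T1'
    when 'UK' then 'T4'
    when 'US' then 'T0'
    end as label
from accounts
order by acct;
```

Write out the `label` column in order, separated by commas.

acct=U15: country='US' → T0
acct=U20: country='CA' → T3
acct=U26: country='US' → T0
acct=U41: (no match → NULL) → NULL
acct=U53: country='UK' → T4
acct=U59: (no match → NULL) → NULL
acct=U64: (no match → NULL) → NULL
acct=U87: country='CA' → T3
acct=U91: country='FR' → T1
acct=U94: (no match → NULL) → NULL

T0, T3, T0, NULL, T4, NULL, NULL, T3, T1, NULL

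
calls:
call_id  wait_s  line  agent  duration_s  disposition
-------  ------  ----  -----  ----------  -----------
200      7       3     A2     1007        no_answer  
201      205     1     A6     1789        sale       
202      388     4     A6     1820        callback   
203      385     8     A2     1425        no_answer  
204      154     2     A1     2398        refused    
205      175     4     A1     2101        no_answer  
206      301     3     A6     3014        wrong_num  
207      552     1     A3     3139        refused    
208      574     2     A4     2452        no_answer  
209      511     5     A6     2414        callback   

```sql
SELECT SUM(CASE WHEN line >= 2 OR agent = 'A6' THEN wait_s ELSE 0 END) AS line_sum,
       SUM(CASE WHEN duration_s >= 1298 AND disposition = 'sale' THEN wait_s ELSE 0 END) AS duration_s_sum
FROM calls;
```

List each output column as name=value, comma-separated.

[line_sum: line >= 2 OR agent = 'A6']
call_id=200: ✓ → 7
call_id=201: ✓ → 205
call_id=202: ✓ → 388
call_id=203: ✓ → 385
call_id=204: ✓ → 154
call_id=205: ✓ → 175
call_id=206: ✓ → 301
call_id=207: ✗
call_id=208: ✓ → 574
call_id=209: ✓ → 511
line_sum = 7 + 205 + 388 + 385 + 154 + 175 + 301 + 574 + 511 = 2700
—
[duration_s_sum: duration_s >= 1298 AND disposition = 'sale']
call_id=200: ✗
call_id=201: ✓ → 205
call_id=202: ✗
call_id=203: ✗
call_id=204: ✗
call_id=205: ✗
call_id=206: ✗
call_id=207: ✗
call_id=208: ✗
call_id=209: ✗
duration_s_sum = 205

line_sum=2700, duration_s_sum=205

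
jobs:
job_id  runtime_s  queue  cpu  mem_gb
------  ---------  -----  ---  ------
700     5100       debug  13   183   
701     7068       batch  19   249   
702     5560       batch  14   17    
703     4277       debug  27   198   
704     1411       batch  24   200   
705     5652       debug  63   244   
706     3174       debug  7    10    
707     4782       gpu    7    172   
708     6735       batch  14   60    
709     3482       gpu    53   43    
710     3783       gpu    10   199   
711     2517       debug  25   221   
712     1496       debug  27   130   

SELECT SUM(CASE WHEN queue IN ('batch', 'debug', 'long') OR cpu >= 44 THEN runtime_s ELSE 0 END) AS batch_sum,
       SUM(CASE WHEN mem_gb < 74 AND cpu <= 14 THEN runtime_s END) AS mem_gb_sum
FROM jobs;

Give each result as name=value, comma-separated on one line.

batch_sum=46472, mem_gb_sum=15469

[batch_sum: queue IN ('batch', 'debug', 'long') OR cpu >= 44]
job_id=700: ✓ → 5100
job_id=701: ✓ → 7068
job_id=702: ✓ → 5560
job_id=703: ✓ → 4277
job_id=704: ✓ → 1411
job_id=705: ✓ → 5652
job_id=706: ✓ → 3174
job_id=707: ✗
job_id=708: ✓ → 6735
job_id=709: ✓ → 3482
job_id=710: ✗
job_id=711: ✓ → 2517
job_id=712: ✓ → 1496
batch_sum = 5100 + 7068 + 5560 + 4277 + 1411 + 5652 + 3174 + 6735 + 3482 + 2517 + 1496 = 46472
—
[mem_gb_sum: mem_gb < 74 AND cpu <= 14]
job_id=700: ✗
job_id=701: ✗
job_id=702: ✓ → 5560
job_id=703: ✗
job_id=704: ✗
job_id=705: ✗
job_id=706: ✓ → 3174
job_id=707: ✗
job_id=708: ✓ → 6735
job_id=709: ✗
job_id=710: ✗
job_id=711: ✗
job_id=712: ✗
mem_gb_sum = 5560 + 3174 + 6735 = 15469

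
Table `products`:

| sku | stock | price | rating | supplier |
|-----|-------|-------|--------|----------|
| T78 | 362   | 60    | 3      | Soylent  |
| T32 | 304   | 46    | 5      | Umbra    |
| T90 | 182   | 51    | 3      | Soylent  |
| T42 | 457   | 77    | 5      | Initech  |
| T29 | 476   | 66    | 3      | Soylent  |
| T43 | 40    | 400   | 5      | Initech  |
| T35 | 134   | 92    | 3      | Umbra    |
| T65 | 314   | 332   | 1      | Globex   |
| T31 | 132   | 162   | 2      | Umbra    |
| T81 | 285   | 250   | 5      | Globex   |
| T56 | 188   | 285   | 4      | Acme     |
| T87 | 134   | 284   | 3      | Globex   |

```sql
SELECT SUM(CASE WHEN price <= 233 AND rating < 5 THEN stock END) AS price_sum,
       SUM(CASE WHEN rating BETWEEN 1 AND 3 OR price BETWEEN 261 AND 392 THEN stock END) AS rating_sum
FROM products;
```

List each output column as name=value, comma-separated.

[price_sum: price <= 233 AND rating < 5]
sku=T78: ✓ → 362
sku=T32: ✗
sku=T90: ✓ → 182
sku=T42: ✗
sku=T29: ✓ → 476
sku=T43: ✗
sku=T35: ✓ → 134
sku=T65: ✗
sku=T31: ✓ → 132
sku=T81: ✗
sku=T56: ✗
sku=T87: ✗
price_sum = 362 + 182 + 476 + 134 + 132 = 1286
—
[rating_sum: rating BETWEEN 1 AND 3 OR price BETWEEN 261 AND 392]
sku=T78: ✓ → 362
sku=T32: ✗
sku=T90: ✓ → 182
sku=T42: ✗
sku=T29: ✓ → 476
sku=T43: ✗
sku=T35: ✓ → 134
sku=T65: ✓ → 314
sku=T31: ✓ → 132
sku=T81: ✗
sku=T56: ✓ → 188
sku=T87: ✓ → 134
rating_sum = 362 + 182 + 476 + 134 + 314 + 132 + 188 + 134 = 1922

price_sum=1286, rating_sum=1922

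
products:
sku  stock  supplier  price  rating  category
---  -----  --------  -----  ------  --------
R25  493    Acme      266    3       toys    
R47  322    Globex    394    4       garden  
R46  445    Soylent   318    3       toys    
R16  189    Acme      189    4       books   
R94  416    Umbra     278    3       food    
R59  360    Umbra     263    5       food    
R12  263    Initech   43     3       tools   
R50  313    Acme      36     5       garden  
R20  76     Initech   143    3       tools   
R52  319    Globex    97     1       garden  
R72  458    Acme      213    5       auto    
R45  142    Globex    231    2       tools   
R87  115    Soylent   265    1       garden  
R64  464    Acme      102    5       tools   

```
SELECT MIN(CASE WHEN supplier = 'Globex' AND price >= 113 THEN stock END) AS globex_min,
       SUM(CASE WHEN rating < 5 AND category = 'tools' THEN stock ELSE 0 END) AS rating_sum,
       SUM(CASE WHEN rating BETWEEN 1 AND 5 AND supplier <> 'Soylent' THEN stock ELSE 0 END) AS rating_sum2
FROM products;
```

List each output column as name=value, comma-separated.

globex_min=142, rating_sum=481, rating_sum2=3815

[globex_min: supplier = 'Globex' AND price >= 113]
sku=R25: ✗
sku=R47: ✓ → 322
sku=R46: ✗
sku=R16: ✗
sku=R94: ✗
sku=R59: ✗
sku=R12: ✗
sku=R50: ✗
sku=R20: ✗
sku=R52: ✗
sku=R72: ✗
sku=R45: ✓ → 142
sku=R87: ✗
sku=R64: ✗
globex_min = MIN(322, 142) = 142
—
[rating_sum: rating < 5 AND category = 'tools']
sku=R25: ✗
sku=R47: ✗
sku=R46: ✗
sku=R16: ✗
sku=R94: ✗
sku=R59: ✗
sku=R12: ✓ → 263
sku=R50: ✗
sku=R20: ✓ → 76
sku=R52: ✗
sku=R72: ✗
sku=R45: ✓ → 142
sku=R87: ✗
sku=R64: ✗
rating_sum = 263 + 76 + 142 = 481
—
[rating_sum2: rating BETWEEN 1 AND 5 AND supplier <> 'Soylent']
sku=R25: ✓ → 493
sku=R47: ✓ → 322
sku=R46: ✗
sku=R16: ✓ → 189
sku=R94: ✓ → 416
sku=R59: ✓ → 360
sku=R12: ✓ → 263
sku=R50: ✓ → 313
sku=R20: ✓ → 76
sku=R52: ✓ → 319
sku=R72: ✓ → 458
sku=R45: ✓ → 142
sku=R87: ✗
sku=R64: ✓ → 464
rating_sum2 = 493 + 322 + 189 + 416 + 360 + 263 + 313 + 76 + 319 + 458 + 142 + 464 = 3815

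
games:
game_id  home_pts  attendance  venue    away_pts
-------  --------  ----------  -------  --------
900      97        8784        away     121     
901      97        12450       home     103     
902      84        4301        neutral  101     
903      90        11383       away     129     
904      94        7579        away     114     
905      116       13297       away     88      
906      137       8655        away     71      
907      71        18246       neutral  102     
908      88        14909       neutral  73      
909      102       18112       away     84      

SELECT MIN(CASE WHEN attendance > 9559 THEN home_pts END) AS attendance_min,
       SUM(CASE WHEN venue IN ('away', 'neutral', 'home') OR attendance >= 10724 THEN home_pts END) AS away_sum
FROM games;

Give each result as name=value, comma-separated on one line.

[attendance_min: attendance > 9559]
game_id=900: ✗
game_id=901: ✓ → 97
game_id=902: ✗
game_id=903: ✓ → 90
game_id=904: ✗
game_id=905: ✓ → 116
game_id=906: ✗
game_id=907: ✓ → 71
game_id=908: ✓ → 88
game_id=909: ✓ → 102
attendance_min = MIN(97, 90, 116, 71, 88, 102) = 71
—
[away_sum: venue IN ('away', 'neutral', 'home') OR attendance >= 10724]
game_id=900: ✓ → 97
game_id=901: ✓ → 97
game_id=902: ✓ → 84
game_id=903: ✓ → 90
game_id=904: ✓ → 94
game_id=905: ✓ → 116
game_id=906: ✓ → 137
game_id=907: ✓ → 71
game_id=908: ✓ → 88
game_id=909: ✓ → 102
away_sum = 97 + 97 + 84 + 90 + 94 + 116 + 137 + 71 + 88 + 102 = 976

attendance_min=71, away_sum=976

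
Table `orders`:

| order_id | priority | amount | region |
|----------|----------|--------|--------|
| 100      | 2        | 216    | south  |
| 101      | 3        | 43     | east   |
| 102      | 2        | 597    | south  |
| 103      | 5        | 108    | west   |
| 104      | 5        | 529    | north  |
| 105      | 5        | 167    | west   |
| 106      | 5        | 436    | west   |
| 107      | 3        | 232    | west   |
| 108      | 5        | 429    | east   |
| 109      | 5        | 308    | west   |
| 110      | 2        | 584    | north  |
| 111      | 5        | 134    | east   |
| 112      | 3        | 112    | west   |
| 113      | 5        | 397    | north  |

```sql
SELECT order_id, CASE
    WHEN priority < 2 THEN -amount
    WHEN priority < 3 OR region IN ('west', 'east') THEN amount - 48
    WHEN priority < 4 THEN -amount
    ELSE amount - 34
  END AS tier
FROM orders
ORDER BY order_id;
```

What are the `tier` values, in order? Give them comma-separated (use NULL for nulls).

order_id=100: priority < 3 OR region IN ('west', 'east') → 168
order_id=101: priority < 3 OR region IN ('west', 'east') → -5
order_id=102: priority < 3 OR region IN ('west', 'east') → 549
order_id=103: priority < 3 OR region IN ('west', 'east') → 60
order_id=104: ELSE → 495
order_id=105: priority < 3 OR region IN ('west', 'east') → 119
order_id=106: priority < 3 OR region IN ('west', 'east') → 388
order_id=107: priority < 3 OR region IN ('west', 'east') → 184
order_id=108: priority < 3 OR region IN ('west', 'east') → 381
order_id=109: priority < 3 OR region IN ('west', 'east') → 260
order_id=110: priority < 3 OR region IN ('west', 'east') → 536
order_id=111: priority < 3 OR region IN ('west', 'east') → 86
order_id=112: priority < 3 OR region IN ('west', 'east') → 64
order_id=113: ELSE → 363

168, -5, 549, 60, 495, 119, 388, 184, 381, 260, 536, 86, 64, 363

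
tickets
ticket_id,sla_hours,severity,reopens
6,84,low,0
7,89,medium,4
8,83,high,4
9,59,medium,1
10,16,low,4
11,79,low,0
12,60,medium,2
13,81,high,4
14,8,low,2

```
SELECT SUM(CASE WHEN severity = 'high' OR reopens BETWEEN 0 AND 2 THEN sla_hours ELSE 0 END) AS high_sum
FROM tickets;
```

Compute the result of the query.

454

ticket_id=6: ✓ → 84
ticket_id=7: ✗
ticket_id=8: ✓ → 83
ticket_id=9: ✓ → 59
ticket_id=10: ✗
ticket_id=11: ✓ → 79
ticket_id=12: ✓ → 60
ticket_id=13: ✓ → 81
ticket_id=14: ✓ → 8
high_sum = 84 + 83 + 59 + 79 + 60 + 81 + 8 = 454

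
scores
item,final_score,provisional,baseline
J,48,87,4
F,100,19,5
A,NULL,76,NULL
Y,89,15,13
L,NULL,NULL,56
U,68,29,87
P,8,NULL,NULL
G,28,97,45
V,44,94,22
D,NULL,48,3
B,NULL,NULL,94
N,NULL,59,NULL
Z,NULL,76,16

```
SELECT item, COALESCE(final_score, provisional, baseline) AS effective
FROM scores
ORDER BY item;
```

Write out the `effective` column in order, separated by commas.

item=A: final_score=NULL, provisional=76 → 76
item=B: final_score=NULL, provisional=NULL, baseline=94 → 94
item=D: final_score=NULL, provisional=48 → 48
item=F: final_score=100 → 100
item=G: final_score=28 → 28
item=J: final_score=48 → 48
item=L: final_score=NULL, provisional=NULL, baseline=56 → 56
item=N: final_score=NULL, provisional=59 → 59
item=P: final_score=8 → 8
item=U: final_score=68 → 68
item=V: final_score=44 → 44
item=Y: final_score=89 → 89
item=Z: final_score=NULL, provisional=76 → 76

76, 94, 48, 100, 28, 48, 56, 59, 8, 68, 44, 89, 76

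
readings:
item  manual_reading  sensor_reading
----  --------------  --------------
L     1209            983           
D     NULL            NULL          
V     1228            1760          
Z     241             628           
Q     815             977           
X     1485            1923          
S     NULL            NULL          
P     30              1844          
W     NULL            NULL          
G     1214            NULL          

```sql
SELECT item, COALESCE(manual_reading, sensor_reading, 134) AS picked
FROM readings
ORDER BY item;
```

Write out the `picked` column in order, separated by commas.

item=D: manual_reading=NULL, sensor_reading=NULL, → literal 134 → 134
item=G: manual_reading=1214 → 1214
item=L: manual_reading=1209 → 1209
item=P: manual_reading=30 → 30
item=Q: manual_reading=815 → 815
item=S: manual_reading=NULL, sensor_reading=NULL, → literal 134 → 134
item=V: manual_reading=1228 → 1228
item=W: manual_reading=NULL, sensor_reading=NULL, → literal 134 → 134
item=X: manual_reading=1485 → 1485
item=Z: manual_reading=241 → 241

134, 1214, 1209, 30, 815, 134, 1228, 134, 1485, 241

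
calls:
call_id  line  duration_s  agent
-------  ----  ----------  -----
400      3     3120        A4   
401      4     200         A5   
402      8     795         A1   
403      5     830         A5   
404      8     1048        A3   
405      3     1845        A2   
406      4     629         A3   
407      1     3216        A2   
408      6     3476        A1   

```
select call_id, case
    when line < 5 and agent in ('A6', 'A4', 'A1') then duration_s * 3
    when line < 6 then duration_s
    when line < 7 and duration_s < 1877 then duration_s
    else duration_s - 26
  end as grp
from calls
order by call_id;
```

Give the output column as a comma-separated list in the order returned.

call_id=400: line < 5 and agent in ('A6', 'A4', 'A1') → 9360
call_id=401: line < 6 → 200
call_id=402: ELSE → 769
call_id=403: line < 6 → 830
call_id=404: ELSE → 1022
call_id=405: line < 6 → 1845
call_id=406: line < 6 → 629
call_id=407: line < 6 → 3216
call_id=408: ELSE → 3450

9360, 200, 769, 830, 1022, 1845, 629, 3216, 3450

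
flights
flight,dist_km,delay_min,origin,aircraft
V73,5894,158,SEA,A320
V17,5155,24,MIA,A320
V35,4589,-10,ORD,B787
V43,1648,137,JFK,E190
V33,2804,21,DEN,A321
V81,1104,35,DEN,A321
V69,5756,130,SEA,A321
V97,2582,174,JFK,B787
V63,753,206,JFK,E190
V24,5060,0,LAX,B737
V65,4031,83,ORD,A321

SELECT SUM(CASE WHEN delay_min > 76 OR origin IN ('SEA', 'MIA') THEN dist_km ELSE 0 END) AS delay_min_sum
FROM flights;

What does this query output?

flight=V73: ✓ → 5894
flight=V17: ✓ → 5155
flight=V35: ✗
flight=V43: ✓ → 1648
flight=V33: ✗
flight=V81: ✗
flight=V69: ✓ → 5756
flight=V97: ✓ → 2582
flight=V63: ✓ → 753
flight=V24: ✗
flight=V65: ✓ → 4031
delay_min_sum = 5894 + 5155 + 1648 + 5756 + 2582 + 753 + 4031 = 25819

25819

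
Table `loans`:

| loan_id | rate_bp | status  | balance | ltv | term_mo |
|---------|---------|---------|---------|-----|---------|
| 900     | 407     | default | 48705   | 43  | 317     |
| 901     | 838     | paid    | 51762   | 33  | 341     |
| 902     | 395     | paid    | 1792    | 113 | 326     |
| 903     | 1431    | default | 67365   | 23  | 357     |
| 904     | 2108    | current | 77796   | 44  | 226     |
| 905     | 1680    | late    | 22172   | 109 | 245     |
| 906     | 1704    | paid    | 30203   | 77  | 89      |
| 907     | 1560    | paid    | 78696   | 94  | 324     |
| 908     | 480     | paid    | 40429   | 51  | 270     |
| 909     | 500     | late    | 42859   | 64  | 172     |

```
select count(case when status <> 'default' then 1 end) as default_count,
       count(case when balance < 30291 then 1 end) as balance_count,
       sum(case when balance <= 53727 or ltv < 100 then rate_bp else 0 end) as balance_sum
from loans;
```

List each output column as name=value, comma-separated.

default_count=8, balance_count=3, balance_sum=11103

[default_count: status <> 'default']
loan_id=900: ✗
loan_id=901: ✓ → 1
loan_id=902: ✓ → 1
loan_id=903: ✗
loan_id=904: ✓ → 1
loan_id=905: ✓ → 1
loan_id=906: ✓ → 1
loan_id=907: ✓ → 1
loan_id=908: ✓ → 1
loan_id=909: ✓ → 1
default_count = COUNT(1, 1, 1, 1, 1, 1, 1, 1) = 8
—
[balance_count: balance < 30291]
loan_id=900: ✗
loan_id=901: ✗
loan_id=902: ✓ → 1
loan_id=903: ✗
loan_id=904: ✗
loan_id=905: ✓ → 1
loan_id=906: ✓ → 1
loan_id=907: ✗
loan_id=908: ✗
loan_id=909: ✗
balance_count = COUNT(1, 1, 1) = 3
—
[balance_sum: balance <= 53727 or ltv < 100]
loan_id=900: ✓ → 407
loan_id=901: ✓ → 838
loan_id=902: ✓ → 395
loan_id=903: ✓ → 1431
loan_id=904: ✓ → 2108
loan_id=905: ✓ → 1680
loan_id=906: ✓ → 1704
loan_id=907: ✓ → 1560
loan_id=908: ✓ → 480
loan_id=909: ✓ → 500
balance_sum = 407 + 838 + 395 + 1431 + 2108 + 1680 + 1704 + 1560 + 480 + 500 = 11103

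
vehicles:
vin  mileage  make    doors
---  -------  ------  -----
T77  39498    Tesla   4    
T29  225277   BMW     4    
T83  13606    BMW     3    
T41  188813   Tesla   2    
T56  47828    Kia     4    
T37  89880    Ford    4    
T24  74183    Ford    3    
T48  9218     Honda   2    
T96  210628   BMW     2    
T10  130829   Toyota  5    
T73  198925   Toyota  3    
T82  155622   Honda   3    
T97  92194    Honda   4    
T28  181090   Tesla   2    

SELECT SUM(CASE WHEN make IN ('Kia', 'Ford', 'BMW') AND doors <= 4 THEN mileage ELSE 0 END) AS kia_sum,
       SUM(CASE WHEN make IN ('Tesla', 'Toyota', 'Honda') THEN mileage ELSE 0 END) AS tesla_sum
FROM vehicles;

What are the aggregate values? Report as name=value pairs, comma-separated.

[kia_sum: make IN ('Kia', 'Ford', 'BMW') AND doors <= 4]
vin=T77: ✗
vin=T29: ✓ → 225277
vin=T83: ✓ → 13606
vin=T41: ✗
vin=T56: ✓ → 47828
vin=T37: ✓ → 89880
vin=T24: ✓ → 74183
vin=T48: ✗
vin=T96: ✓ → 210628
vin=T10: ✗
vin=T73: ✗
vin=T82: ✗
vin=T97: ✗
vin=T28: ✗
kia_sum = 225277 + 13606 + 47828 + 89880 + 74183 + 210628 = 661402
—
[tesla_sum: make IN ('Tesla', 'Toyota', 'Honda')]
vin=T77: ✓ → 39498
vin=T29: ✗
vin=T83: ✗
vin=T41: ✓ → 188813
vin=T56: ✗
vin=T37: ✗
vin=T24: ✗
vin=T48: ✓ → 9218
vin=T96: ✗
vin=T10: ✓ → 130829
vin=T73: ✓ → 198925
vin=T82: ✓ → 155622
vin=T97: ✓ → 92194
vin=T28: ✓ → 181090
tesla_sum = 39498 + 188813 + 9218 + 130829 + 198925 + 155622 + 92194 + 181090 = 996189

kia_sum=661402, tesla_sum=996189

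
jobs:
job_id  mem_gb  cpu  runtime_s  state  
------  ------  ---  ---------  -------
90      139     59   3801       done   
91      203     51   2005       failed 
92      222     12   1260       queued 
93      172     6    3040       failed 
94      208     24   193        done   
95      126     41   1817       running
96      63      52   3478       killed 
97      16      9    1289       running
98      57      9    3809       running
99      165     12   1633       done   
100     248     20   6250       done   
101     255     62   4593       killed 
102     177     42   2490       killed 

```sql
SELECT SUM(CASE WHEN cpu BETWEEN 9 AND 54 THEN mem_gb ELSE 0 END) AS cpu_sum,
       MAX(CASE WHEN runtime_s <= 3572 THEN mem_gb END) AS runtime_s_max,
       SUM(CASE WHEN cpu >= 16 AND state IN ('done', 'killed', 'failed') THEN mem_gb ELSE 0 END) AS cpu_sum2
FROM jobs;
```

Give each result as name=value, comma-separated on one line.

[cpu_sum: cpu BETWEEN 9 AND 54]
job_id=90: ✗
job_id=91: ✓ → 203
job_id=92: ✓ → 222
job_id=93: ✗
job_id=94: ✓ → 208
job_id=95: ✓ → 126
job_id=96: ✓ → 63
job_id=97: ✓ → 16
job_id=98: ✓ → 57
job_id=99: ✓ → 165
job_id=100: ✓ → 248
job_id=101: ✗
job_id=102: ✓ → 177
cpu_sum = 203 + 222 + 208 + 126 + 63 + 16 + 57 + 165 + 248 + 177 = 1485
—
[runtime_s_max: runtime_s <= 3572]
job_id=90: ✗
job_id=91: ✓ → 203
job_id=92: ✓ → 222
job_id=93: ✓ → 172
job_id=94: ✓ → 208
job_id=95: ✓ → 126
job_id=96: ✓ → 63
job_id=97: ✓ → 16
job_id=98: ✗
job_id=99: ✓ → 165
job_id=100: ✗
job_id=101: ✗
job_id=102: ✓ → 177
runtime_s_max = MAX(203, 222, 172, 208, 126, 63, 16, 165, 177) = 222
—
[cpu_sum2: cpu >= 16 AND state IN ('done', 'killed', 'failed')]
job_id=90: ✓ → 139
job_id=91: ✓ → 203
job_id=92: ✗
job_id=93: ✗
job_id=94: ✓ → 208
job_id=95: ✗
job_id=96: ✓ → 63
job_id=97: ✗
job_id=98: ✗
job_id=99: ✗
job_id=100: ✓ → 248
job_id=101: ✓ → 255
job_id=102: ✓ → 177
cpu_sum2 = 139 + 203 + 208 + 63 + 248 + 255 + 177 = 1293

cpu_sum=1485, runtime_s_max=222, cpu_sum2=1293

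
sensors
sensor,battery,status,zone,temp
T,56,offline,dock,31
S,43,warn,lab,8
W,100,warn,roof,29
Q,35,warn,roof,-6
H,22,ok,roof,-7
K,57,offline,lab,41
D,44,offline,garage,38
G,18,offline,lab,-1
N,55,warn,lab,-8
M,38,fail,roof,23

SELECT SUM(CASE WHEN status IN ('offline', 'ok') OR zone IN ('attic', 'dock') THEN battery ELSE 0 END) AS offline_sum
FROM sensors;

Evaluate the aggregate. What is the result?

sensor=T: ✓ → 56
sensor=S: ✗
sensor=W: ✗
sensor=Q: ✗
sensor=H: ✓ → 22
sensor=K: ✓ → 57
sensor=D: ✓ → 44
sensor=G: ✓ → 18
sensor=N: ✗
sensor=M: ✗
offline_sum = 56 + 22 + 57 + 44 + 18 = 197

197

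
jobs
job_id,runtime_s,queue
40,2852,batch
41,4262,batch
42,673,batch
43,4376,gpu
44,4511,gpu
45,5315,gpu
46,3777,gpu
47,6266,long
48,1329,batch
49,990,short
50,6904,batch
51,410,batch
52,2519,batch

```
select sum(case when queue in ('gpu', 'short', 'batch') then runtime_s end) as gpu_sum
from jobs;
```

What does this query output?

37918

job_id=40: ✓ → 2852
job_id=41: ✓ → 4262
job_id=42: ✓ → 673
job_id=43: ✓ → 4376
job_id=44: ✓ → 4511
job_id=45: ✓ → 5315
job_id=46: ✓ → 3777
job_id=47: ✗
job_id=48: ✓ → 1329
job_id=49: ✓ → 990
job_id=50: ✓ → 6904
job_id=51: ✓ → 410
job_id=52: ✓ → 2519
gpu_sum = 2852 + 4262 + 673 + 4376 + 4511 + 5315 + 3777 + 1329 + 990 + 6904 + 410 + 2519 = 37918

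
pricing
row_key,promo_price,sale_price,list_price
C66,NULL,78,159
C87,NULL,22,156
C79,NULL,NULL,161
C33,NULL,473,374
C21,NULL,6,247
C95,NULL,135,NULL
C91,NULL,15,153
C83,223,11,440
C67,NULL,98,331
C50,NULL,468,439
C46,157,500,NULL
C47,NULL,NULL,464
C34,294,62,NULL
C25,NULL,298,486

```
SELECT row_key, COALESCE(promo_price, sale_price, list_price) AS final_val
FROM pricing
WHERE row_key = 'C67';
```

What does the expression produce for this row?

row_key = C67: promo_price=NULL, sale_price=98, list_price=331.
promo_price=NULL, sale_price=98 → 98

98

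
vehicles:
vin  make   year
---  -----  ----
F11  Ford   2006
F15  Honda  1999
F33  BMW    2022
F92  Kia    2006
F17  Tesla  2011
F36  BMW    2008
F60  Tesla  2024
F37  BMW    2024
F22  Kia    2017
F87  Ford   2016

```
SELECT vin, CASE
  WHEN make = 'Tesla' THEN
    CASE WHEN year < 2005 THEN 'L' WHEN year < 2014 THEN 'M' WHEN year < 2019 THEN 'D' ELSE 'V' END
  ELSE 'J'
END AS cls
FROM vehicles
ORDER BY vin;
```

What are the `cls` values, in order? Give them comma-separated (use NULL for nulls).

vin=F11: make='Ford' → outer ELSE → J
vin=F15: make='Honda' → outer ELSE → J
vin=F17: make='Tesla' → inner[year < 2014] → M
vin=F22: make='Kia' → outer ELSE → J
vin=F33: make='BMW' → outer ELSE → J
vin=F36: make='BMW' → outer ELSE → J
vin=F37: make='BMW' → outer ELSE → J
vin=F60: make='Tesla' → inner[ELSE] → V
vin=F87: make='Ford' → outer ELSE → J
vin=F92: make='Kia' → outer ELSE → J

J, J, M, J, J, J, J, V, J, J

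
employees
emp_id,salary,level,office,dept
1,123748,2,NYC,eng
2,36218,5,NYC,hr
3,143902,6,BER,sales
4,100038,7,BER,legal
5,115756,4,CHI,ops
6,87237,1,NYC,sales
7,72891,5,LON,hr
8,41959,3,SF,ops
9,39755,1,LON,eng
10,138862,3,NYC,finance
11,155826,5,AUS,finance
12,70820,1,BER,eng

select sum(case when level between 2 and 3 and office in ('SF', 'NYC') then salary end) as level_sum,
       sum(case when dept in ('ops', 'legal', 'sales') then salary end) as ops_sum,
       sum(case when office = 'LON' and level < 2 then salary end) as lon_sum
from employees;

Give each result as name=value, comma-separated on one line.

level_sum=304569, ops_sum=488892, lon_sum=39755

[level_sum: level between 2 and 3 and office in ('SF', 'NYC')]
emp_id=1: ✓ → 123748
emp_id=2: ✗
emp_id=3: ✗
emp_id=4: ✗
emp_id=5: ✗
emp_id=6: ✗
emp_id=7: ✗
emp_id=8: ✓ → 41959
emp_id=9: ✗
emp_id=10: ✓ → 138862
emp_id=11: ✗
emp_id=12: ✗
level_sum = 123748 + 41959 + 138862 = 304569
—
[ops_sum: dept in ('ops', 'legal', 'sales')]
emp_id=1: ✗
emp_id=2: ✗
emp_id=3: ✓ → 143902
emp_id=4: ✓ → 100038
emp_id=5: ✓ → 115756
emp_id=6: ✓ → 87237
emp_id=7: ✗
emp_id=8: ✓ → 41959
emp_id=9: ✗
emp_id=10: ✗
emp_id=11: ✗
emp_id=12: ✗
ops_sum = 143902 + 100038 + 115756 + 87237 + 41959 = 488892
—
[lon_sum: office = 'LON' and level < 2]
emp_id=1: ✗
emp_id=2: ✗
emp_id=3: ✗
emp_id=4: ✗
emp_id=5: ✗
emp_id=6: ✗
emp_id=7: ✗
emp_id=8: ✗
emp_id=9: ✓ → 39755
emp_id=10: ✗
emp_id=11: ✗
emp_id=12: ✗
lon_sum = 39755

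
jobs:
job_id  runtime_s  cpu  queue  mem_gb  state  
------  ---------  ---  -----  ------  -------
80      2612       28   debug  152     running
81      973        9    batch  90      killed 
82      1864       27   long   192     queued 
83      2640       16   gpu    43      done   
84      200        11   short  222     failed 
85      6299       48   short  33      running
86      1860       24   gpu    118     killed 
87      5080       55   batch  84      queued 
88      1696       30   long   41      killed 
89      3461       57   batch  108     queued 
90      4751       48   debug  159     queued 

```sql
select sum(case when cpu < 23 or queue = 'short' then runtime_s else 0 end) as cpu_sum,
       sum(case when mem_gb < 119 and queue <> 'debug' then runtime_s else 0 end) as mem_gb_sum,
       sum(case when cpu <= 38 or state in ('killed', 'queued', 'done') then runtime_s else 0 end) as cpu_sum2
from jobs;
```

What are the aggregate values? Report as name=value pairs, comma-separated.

[cpu_sum: cpu < 23 or queue = 'short']
job_id=80: ✗
job_id=81: ✓ → 973
job_id=82: ✗
job_id=83: ✓ → 2640
job_id=84: ✓ → 200
job_id=85: ✓ → 6299
job_id=86: ✗
job_id=87: ✗
job_id=88: ✗
job_id=89: ✗
job_id=90: ✗
cpu_sum = 973 + 2640 + 200 + 6299 = 10112
—
[mem_gb_sum: mem_gb < 119 and queue <> 'debug']
job_id=80: ✗
job_id=81: ✓ → 973
job_id=82: ✗
job_id=83: ✓ → 2640
job_id=84: ✗
job_id=85: ✓ → 6299
job_id=86: ✓ → 1860
job_id=87: ✓ → 5080
job_id=88: ✓ → 1696
job_id=89: ✓ → 3461
job_id=90: ✗
mem_gb_sum = 973 + 2640 + 6299 + 1860 + 5080 + 1696 + 3461 = 22009
—
[cpu_sum2: cpu <= 38 or state in ('killed', 'queued', 'done')]
job_id=80: ✓ → 2612
job_id=81: ✓ → 973
job_id=82: ✓ → 1864
job_id=83: ✓ → 2640
job_id=84: ✓ → 200
job_id=85: ✗
job_id=86: ✓ → 1860
job_id=87: ✓ → 5080
job_id=88: ✓ → 1696
job_id=89: ✓ → 3461
job_id=90: ✓ → 4751
cpu_sum2 = 2612 + 973 + 1864 + 2640 + 200 + 1860 + 5080 + 1696 + 3461 + 4751 = 25137

cpu_sum=10112, mem_gb_sum=22009, cpu_sum2=25137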